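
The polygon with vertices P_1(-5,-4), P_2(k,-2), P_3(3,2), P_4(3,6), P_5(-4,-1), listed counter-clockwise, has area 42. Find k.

4

Write out the shoelace sum; only the two edges meeting at P_2 involve k:
2·Area = [((-5)·(-2) − k·(-4)) + (k·2 − 3·(-2))] + 44
       = 6·k + 60 = 84
⇒ k = 4.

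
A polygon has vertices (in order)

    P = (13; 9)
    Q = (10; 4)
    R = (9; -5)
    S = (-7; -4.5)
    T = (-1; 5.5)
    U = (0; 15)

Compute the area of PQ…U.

Apply the shoelace formula: 2A = Σ (x_i·y_{i+1} − x_{i+1}·y_i), indices taken mod 6.
Σ = (-38) + (-86) + (-75.5) + (-43) + (-15) + (-195) = -452.5
Area = |Σ|/2 = 226.25.

226.25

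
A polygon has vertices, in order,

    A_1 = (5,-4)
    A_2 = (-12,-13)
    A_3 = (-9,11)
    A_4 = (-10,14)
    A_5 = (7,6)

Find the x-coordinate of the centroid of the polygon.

-113/33

Apply the shoelace formula. First the cross-terms c_i = x_i·y_{i+1} − x_{i+1}·y_i:
  -113, -249, -16, -158, -58  ⇒  2A = -594, A = -297.
Then Σ (x_i + x_{i+1})·c_i = 6102, so x̄ = 6102 / (6·(-297)) = -113/33.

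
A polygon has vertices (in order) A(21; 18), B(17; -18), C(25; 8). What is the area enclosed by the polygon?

92

A→B: (21)(-18) − (17)(18) = -684
B→C: (17)(8) − (25)(-18) = 586
C→A: (25)(18) − (21)(8) = 282
Σ = 184
Area = |Σ|/2 = 92.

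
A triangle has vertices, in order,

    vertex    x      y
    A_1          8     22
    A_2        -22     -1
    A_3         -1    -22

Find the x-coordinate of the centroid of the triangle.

-5

Apply Gauss's area formula. First the cross-terms c_i = x_i·y_{i+1} − x_{i+1}·y_i:
  476, 483, 154  ⇒  2A = 1113, A = 556.5.
Then Σ (x_i + x_{i+1})·c_i = -16695, so x̄ = -16695 / (6·556.5) = -5.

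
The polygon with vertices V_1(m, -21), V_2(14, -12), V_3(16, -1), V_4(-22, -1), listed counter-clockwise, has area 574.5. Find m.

Write out the shoelace sum; only the two edges meeting at V_1 involve m:
2·Area = [((-22)·(-21) − m·(-1)) + (m·(-12) − 14·(-21))] + 140
       = -11·m + 896 = 1149
⇒ m = -23.

-23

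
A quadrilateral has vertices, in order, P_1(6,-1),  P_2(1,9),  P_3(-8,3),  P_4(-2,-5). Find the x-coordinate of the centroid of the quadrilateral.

Apply the surveyor's formula. First the cross-terms c_i = x_i·y_{i+1} − x_{i+1}·y_i:
  55, 75, 46, 32  ⇒  2A = 208, A = 104.
Then Σ (x_i + x_{i+1})·c_i = -472, so x̄ = -472 / (6·104) = -59/78.

-59/78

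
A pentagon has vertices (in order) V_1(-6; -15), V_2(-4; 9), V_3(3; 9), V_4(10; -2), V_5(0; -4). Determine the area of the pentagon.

Apply the shoelace formula: 2A = Σ (x_i·y_{i+1} − x_{i+1}·y_i), indices taken mod 5.
Σ = (-114) + (-63) + (-96) + (-40) + (-24) = -337
Area = |Σ|/2 = 168.5.

168.5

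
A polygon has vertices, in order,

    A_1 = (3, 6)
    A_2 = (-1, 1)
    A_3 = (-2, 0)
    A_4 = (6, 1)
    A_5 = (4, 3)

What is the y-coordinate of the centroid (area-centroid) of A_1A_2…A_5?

Apply the surveyor's formula. First the cross-terms c_i = x_i·y_{i+1} − x_{i+1}·y_i:
  9, 2, -2, 14, 15  ⇒  2A = 38, A = 19.
Then Σ (y_i + y_{i+1})·c_i = 254, so ȳ = 254 / (6·19) = 127/57.

127/57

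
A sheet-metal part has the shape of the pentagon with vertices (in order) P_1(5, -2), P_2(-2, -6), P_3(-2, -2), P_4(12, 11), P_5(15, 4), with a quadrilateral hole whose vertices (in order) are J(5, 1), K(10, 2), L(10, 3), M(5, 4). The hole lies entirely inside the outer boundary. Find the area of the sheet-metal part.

93.5

Outer boundary:
Apply the surveyor's formula: 2A = Σ (x_i·y_{i+1} − x_{i+1}·y_i), indices taken mod 5.
P_1→P_2: (5)(-6) − (-2)(-2) = -34
P_2→P_3: (-2)(-2) − (-2)(-6) = -8
P_3→P_4: (-2)(11) − (12)(-2) = 2
P_4→P_5: (12)(4) − (15)(11) = -117
P_5→P_1: (15)(-2) − (5)(4) = -50
Σ = -207
Area = |Σ|/2 = 103.5.
Hole:
Apply Gauss's area formula: 2A = Σ (x_i·y_{i+1} − x_{i+1}·y_i), indices taken mod 4.
Σ = (0) + (10) + (25) + (-15) = 20
Area = |Σ|/2 = 10.
Net area = 103.5 − 10 = 93.5.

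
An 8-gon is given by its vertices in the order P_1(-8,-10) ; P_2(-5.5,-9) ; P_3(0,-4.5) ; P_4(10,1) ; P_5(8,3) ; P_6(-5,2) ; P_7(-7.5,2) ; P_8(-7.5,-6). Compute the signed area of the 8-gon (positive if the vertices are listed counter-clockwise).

115.875

Σ = (17) + (24.75) + (45) + (22) + (31) + (5) + (60) + (27) = 231.75
Signed area = Σ/2 = 115.875 (positive ⇒ counter-clockwise traversal).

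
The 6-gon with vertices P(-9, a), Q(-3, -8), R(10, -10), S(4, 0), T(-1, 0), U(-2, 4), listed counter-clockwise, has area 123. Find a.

-8

The doubled signed area Σ (x_i y_{i+1} − x_{i+1} y_i) is linear in a.
With a=0 it equals 254; the coefficient of a is 1 (from the two edges through P).
So 1·a + 254 = 2·123 = 246 ⇒ a = -8.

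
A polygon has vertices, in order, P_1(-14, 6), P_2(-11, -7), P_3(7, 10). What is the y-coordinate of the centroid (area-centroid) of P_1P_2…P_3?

3

Apply the shoelace formula. First the cross-terms c_i = x_i·y_{i+1} − x_{i+1}·y_i:
  164, -61, 182  ⇒  2A = 285, A = 142.5.
Then Σ (y_i + y_{i+1})·c_i = 2565, so ȳ = 2565 / (6·142.5) = 3.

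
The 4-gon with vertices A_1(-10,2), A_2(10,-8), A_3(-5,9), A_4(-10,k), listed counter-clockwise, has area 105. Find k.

The doubled signed area Σ (x_i y_{i+1} − x_{i+1} y_i) is linear in k.
With k=0 it equals 180; the coefficient of k is 5 (from the two edges through A_4).
So 5·k + 180 = 2·105 = 210 ⇒ k = 6.

6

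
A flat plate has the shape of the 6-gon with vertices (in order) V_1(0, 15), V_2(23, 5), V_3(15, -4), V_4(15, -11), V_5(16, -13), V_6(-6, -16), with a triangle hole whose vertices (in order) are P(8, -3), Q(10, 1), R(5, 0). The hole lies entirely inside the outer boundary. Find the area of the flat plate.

521

Outer boundary:
Apply the shoelace formula: 2A = Σ (x_i·y_{i+1} − x_{i+1}·y_i), indices taken mod 6.
Cross-terms: -345, -167, -105, -19, -334, -90  ⇒  Σ = -1060
Area = |Σ|/2 = 530.
Hole:
Apply the shoelace (surveyor's) formula: 2A = Σ (x_i·y_{i+1} − x_{i+1}·y_i), indices taken mod 3.
Σ = (38) + (-5) + (-15) = 18
Area = |Σ|/2 = 9.
Net area = 530 − 9 = 521.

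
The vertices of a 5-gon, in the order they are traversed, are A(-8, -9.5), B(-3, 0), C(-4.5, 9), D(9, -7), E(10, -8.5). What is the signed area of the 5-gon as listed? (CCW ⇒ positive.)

Apply the surveyor's formula: 2A = Σ (x_i·y_{i+1} − x_{i+1}·y_i), indices taken mod 5.
A→B: (-8)(0) − (-3)(-9.5) = -28.5
B→C: (-3)(9) − (-4.5)(0) = -27
C→D: (-4.5)(-7) − (9)(9) = -49.5
D→E: (9)(-8.5) − (10)(-7) = -6.5
E→A: (10)(-9.5) − (-8)(-8.5) = -163
Σ = -274.5
Signed area = Σ/2 = -137.25 (negative ⇒ clockwise traversal).

-137.25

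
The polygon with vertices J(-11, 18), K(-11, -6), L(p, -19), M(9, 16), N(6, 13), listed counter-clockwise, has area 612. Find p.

14

The doubled signed area Σ (x_i y_{i+1} − x_{i+1} y_i) is linear in p.
With p=0 it equals 916; the coefficient of p is 22 (from the two edges through L).
So 22·p + 916 = 2·612 = 1224 ⇒ p = 14.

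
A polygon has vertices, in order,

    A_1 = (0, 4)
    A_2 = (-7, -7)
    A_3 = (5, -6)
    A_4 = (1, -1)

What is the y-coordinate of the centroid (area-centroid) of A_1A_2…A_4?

-36/11

Apply Gauss's area formula. First the cross-terms c_i = x_i·y_{i+1} − x_{i+1}·y_i:
  28, 77, 1, 4  ⇒  2A = 110, A = 55.
Then Σ (y_i + y_{i+1})·c_i = -1080, so ȳ = -1080 / (6·55) = -36/11.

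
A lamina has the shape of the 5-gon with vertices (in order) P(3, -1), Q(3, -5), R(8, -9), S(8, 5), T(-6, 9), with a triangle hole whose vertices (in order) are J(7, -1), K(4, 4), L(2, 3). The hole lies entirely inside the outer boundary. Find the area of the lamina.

Outer boundary:
Apply the surveyor's formula: 2A = Σ (x_i·y_{i+1} − x_{i+1}·y_i), indices taken mod 5.
Cross-terms: -12, 13, 112, 102, -21  ⇒  Σ = 194
Area = |Σ|/2 = 97.
Hole:
Apply Gauss's area formula: 2A = Σ (x_i·y_{i+1} − x_{i+1}·y_i), indices taken mod 3.
Cross-terms: 32, 4, -23  ⇒  Σ = 13
Area = |Σ|/2 = 6.5.
Net area = 97 − 6.5 = 90.5.

90.5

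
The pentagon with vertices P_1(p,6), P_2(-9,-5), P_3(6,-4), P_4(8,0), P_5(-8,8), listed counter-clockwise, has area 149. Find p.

-10

The doubled signed area Σ (x_i y_{i+1} − x_{i+1} y_i) is linear in p.
With p=0 it equals 168; the coefficient of p is -13 (from the two edges through P_1).
So -13·p + 168 = 2·149 = 298 ⇒ p = -10.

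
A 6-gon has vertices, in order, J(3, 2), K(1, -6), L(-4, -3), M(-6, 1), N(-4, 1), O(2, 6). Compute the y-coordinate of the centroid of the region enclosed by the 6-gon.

Apply the surveyor's formula. First the cross-terms c_i = x_i·y_{i+1} − x_{i+1}·y_i:
  -20, -27, -22, -2, -26, -14  ⇒  2A = -111, A = -55.5.
Then Σ (y_i + y_{i+1})·c_i = 69, so ȳ = 69 / (6·(-55.5)) = -23/111.

-23/111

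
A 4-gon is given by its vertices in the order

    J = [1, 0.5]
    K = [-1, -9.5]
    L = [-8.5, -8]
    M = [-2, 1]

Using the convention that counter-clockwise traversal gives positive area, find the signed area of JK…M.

-54.125

Apply the shoelace formula: 2A = Σ (x_i·y_{i+1} − x_{i+1}·y_i), indices taken mod 4.
Σ = (-9) + (-72.75) + (-24.5) + (-2) = -108.25
Signed area = Σ/2 = -54.125 (negative ⇒ clockwise traversal).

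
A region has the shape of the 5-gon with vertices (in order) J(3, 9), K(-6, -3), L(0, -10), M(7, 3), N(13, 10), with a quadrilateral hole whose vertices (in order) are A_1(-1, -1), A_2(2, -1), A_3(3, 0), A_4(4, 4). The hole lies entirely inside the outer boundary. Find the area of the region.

Outer boundary:
Apply Gauss's area formula: 2A = Σ (x_i·y_{i+1} − x_{i+1}·y_i), indices taken mod 5.
Σ = (45) + (60) + (70) + (31) + (87) = 293
Area = |Σ|/2 = 146.5.
Hole:
Apply the shoelace (surveyor's) formula: 2A = Σ (x_i·y_{i+1} − x_{i+1}·y_i), indices taken mod 4.
Cross-terms: 3, 3, 12, 0  ⇒  Σ = 18
Area = |Σ|/2 = 9.
Net area = 146.5 − 9 = 137.5.

137.5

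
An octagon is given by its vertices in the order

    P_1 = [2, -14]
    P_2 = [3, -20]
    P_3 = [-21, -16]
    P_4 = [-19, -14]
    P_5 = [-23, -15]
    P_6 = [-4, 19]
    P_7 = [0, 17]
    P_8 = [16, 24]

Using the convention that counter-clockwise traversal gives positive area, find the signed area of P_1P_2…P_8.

-811

Apply Gauss's area formula: 2A = Σ (x_i·y_{i+1} − x_{i+1}·y_i), indices taken mod 8.
Σ = (2) + (-468) + (-10) + (-37) + (-497) + (-68) + (-272) + (-272) = -1622
Signed area = Σ/2 = -811 (negative ⇒ clockwise traversal).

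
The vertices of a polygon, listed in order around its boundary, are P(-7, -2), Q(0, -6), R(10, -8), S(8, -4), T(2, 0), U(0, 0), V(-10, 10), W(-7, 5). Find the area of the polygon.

Σ = (42) + (60) + (24) + (8) + (0) + (0) + (20) + (49) = 203
Area = |Σ|/2 = 101.5.

101.5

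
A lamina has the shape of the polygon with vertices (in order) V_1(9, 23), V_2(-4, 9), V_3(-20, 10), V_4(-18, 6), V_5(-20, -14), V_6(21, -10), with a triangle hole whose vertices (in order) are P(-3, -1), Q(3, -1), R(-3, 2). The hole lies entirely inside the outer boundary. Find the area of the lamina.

897

Outer boundary:
Apply the shoelace (surveyor's) formula: 2A = Σ (x_i·y_{i+1} − x_{i+1}·y_i), indices taken mod 6.
Σ = (173) + (140) + (60) + (372) + (494) + (573) = 1812
Area = |Σ|/2 = 906.
Hole:
Cross-terms: 6, 3, 9  ⇒  Σ = 18
Area = |Σ|/2 = 9.
Net area = 906 − 9 = 897.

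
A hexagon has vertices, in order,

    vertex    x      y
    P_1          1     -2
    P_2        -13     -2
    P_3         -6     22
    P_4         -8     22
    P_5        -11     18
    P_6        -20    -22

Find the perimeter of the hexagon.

116

|P_1P_2| = √((-14)² + (0)²) = √196 = 14
|P_2P_3| = √((7)² + (24)²) = √625 = 25
|P_3P_4| = √((-2)² + (0)²) = √4 = 2
|P_4P_5| = √((-3)² + (-4)²) = √25 = 5
|P_5P_6| = √((-9)² + (-40)²) = √1681 = 41
|P_6P_1| = √((21)² + (20)²) = √841 = 29
Perimeter = 14 + 25 + 2 + 5 + 41 + 29 = 116.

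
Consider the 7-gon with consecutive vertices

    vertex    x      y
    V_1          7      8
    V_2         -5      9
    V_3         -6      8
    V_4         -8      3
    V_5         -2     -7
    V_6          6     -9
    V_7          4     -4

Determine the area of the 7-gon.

Cross-terms: 103, 14, 46, 62, 60, 12, 60  ⇒  Σ = 357
Area = |Σ|/2 = 178.5.

178.5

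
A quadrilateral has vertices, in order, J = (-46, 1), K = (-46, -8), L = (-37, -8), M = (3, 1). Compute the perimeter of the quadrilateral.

|JK| = √((0)² + (-9)²) = √81 = 9
|KL| = √((9)² + (0)²) = √81 = 9
|LM| = √((40)² + (9)²) = √1681 = 41
|MJ| = √((-49)² + (0)²) = √2401 = 49
Perimeter = 9 + 9 + 41 + 49 = 108.

108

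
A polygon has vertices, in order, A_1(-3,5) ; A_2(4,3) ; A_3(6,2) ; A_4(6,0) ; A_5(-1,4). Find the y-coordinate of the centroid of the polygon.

2.45

Apply Gauss's area formula. First the cross-terms c_i = x_i·y_{i+1} − x_{i+1}·y_i:
  -29, -10, -12, 24, 7  ⇒  2A = -20, A = -10.
Then Σ (y_i + y_{i+1})·c_i = -147, so ȳ = -147 / (6·(-10)) = 2.45.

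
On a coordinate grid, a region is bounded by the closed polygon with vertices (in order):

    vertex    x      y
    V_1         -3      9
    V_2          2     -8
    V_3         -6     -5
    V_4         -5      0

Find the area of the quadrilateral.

61

Apply Gauss's area formula: 2A = Σ (x_i·y_{i+1} − x_{i+1}·y_i), indices taken mod 4.
Cross-terms: 6, -58, -25, -45  ⇒  Σ = -122
Area = |Σ|/2 = 61.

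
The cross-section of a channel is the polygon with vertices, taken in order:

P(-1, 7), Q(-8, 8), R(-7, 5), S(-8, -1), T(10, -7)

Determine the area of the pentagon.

Apply the shoelace (surveyor's) formula: 2A = Σ (x_i·y_{i+1} − x_{i+1}·y_i), indices taken mod 5.
Σ = (48) + (16) + (47) + (66) + (63) = 240
Area = |Σ|/2 = 120.

120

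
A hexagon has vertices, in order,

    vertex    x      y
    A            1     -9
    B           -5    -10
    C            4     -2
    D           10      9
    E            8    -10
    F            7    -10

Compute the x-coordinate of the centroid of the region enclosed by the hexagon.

679/138

Apply the shoelace (surveyor's) formula. First the cross-terms c_i = x_i·y_{i+1} − x_{i+1}·y_i:
  -55, 50, 56, -172, -10, -53  ⇒  2A = -184, A = -92.
Then Σ (x_i + x_{i+1})·c_i = -2716, so x̄ = -2716 / (6·(-92)) = 679/138.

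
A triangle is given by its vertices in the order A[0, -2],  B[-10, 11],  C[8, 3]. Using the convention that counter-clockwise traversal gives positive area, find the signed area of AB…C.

-77

Cross-terms: -20, -118, -16  ⇒  Σ = -154
Signed area = Σ/2 = -77 (negative ⇒ clockwise traversal).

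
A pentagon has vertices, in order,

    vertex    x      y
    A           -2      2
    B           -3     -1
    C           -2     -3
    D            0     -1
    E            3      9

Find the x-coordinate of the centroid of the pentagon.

-23/66

Apply the shoelace (surveyor's) formula. First the cross-terms c_i = x_i·y_{i+1} − x_{i+1}·y_i:
  8, 7, 2, 3, 24  ⇒  2A = 44, A = 22.
Then Σ (x_i + x_{i+1})·c_i = -46, so x̄ = -46 / (6·22) = -23/66.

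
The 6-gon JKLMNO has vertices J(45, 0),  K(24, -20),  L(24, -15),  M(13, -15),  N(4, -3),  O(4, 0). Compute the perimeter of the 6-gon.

|JK| = √((-21)² + (-20)²) = √841 = 29
|KL| = √((0)² + (5)²) = √25 = 5
|LM| = √((-11)² + (0)²) = √121 = 11
|MN| = √((-9)² + (12)²) = √225 = 15
|NO| = √((0)² + (3)²) = √9 = 3
|OJ| = √((41)² + (0)²) = √1681 = 41
Perimeter = 29 + 5 + 11 + 15 + 3 + 41 = 104.

104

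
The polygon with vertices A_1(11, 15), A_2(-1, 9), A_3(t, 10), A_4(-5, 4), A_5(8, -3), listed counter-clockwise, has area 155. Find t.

Write out the shoelace sum; only the two edges meeting at A_3 involve t:
2·Area = [((-1)·10 − t·9) + (t·4 − (-5)·10)] + 250
       = -5·t + 290 = 310
⇒ t = -4.

-4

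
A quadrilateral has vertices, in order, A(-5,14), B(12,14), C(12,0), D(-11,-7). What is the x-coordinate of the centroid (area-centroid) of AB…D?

394/291

Apply the shoelace formula. First the cross-terms c_i = x_i·y_{i+1} − x_{i+1}·y_i:
  -238, -168, -84, -189  ⇒  2A = -679, A = -339.5.
Then Σ (x_i + x_{i+1})·c_i = -2758, so x̄ = -2758 / (6·(-339.5)) = 394/291.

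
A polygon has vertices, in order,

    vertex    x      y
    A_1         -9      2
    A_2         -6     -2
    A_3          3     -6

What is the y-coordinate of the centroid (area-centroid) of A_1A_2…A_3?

-2

Apply the shoelace (surveyor's) formula. First the cross-terms c_i = x_i·y_{i+1} − x_{i+1}·y_i:
  30, 42, -48  ⇒  2A = 24, A = 12.
Then Σ (y_i + y_{i+1})·c_i = -144, so ȳ = -144 / (6·12) = -2.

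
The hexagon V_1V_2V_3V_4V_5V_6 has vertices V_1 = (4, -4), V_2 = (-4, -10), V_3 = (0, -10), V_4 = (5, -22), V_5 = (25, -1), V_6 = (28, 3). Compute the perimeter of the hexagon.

86

|V_1V_2| = √((-8)² + (-6)²) = √100 = 10
|V_2V_3| = √((4)² + (0)²) = √16 = 4
|V_3V_4| = √((5)² + (-12)²) = √169 = 13
|V_4V_5| = √((20)² + (21)²) = √841 = 29
|V_5V_6| = √((3)² + (4)²) = √25 = 5
|V_6V_1| = √((-24)² + (-7)²) = √625 = 25
Perimeter = 10 + 4 + 13 + 29 + 5 + 25 = 86.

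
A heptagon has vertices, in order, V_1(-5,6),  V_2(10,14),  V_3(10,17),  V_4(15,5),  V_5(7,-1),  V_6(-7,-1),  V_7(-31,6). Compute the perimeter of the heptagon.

108

|V_1V_2| = √((15)² + (8)²) = √289 = 17
|V_2V_3| = √((0)² + (3)²) = √9 = 3
|V_3V_4| = √((5)² + (-12)²) = √169 = 13
|V_4V_5| = √((-8)² + (-6)²) = √100 = 10
|V_5V_6| = √((-14)² + (0)²) = √196 = 14
|V_6V_7| = √((-24)² + (7)²) = √625 = 25
|V_7V_1| = √((26)² + (0)²) = √676 = 26
Perimeter = 17 + 3 + 13 + 10 + 14 + 25 + 26 = 108.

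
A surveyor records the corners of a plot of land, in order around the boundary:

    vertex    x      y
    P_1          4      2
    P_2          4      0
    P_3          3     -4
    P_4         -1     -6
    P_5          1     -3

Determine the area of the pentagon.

Σ = (-8) + (-16) + (-22) + (9) + (14) = -23
Area = |Σ|/2 = 11.5.

11.5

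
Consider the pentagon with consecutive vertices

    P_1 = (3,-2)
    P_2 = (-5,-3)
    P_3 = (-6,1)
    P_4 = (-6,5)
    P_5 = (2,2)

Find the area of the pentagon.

49

Apply the surveyor's formula: 2A = Σ (x_i·y_{i+1} − x_{i+1}·y_i), indices taken mod 5.
Σ = (-19) + (-23) + (-24) + (-22) + (-10) = -98
Area = |Σ|/2 = 49.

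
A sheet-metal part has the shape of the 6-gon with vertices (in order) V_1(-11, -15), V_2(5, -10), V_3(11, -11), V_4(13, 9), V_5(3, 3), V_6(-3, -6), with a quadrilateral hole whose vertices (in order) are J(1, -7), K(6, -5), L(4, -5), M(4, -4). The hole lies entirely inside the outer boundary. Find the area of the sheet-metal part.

Outer boundary:
V_1→V_2: (-11)(-10) − (5)(-15) = 185
V_2→V_3: (5)(-11) − (11)(-10) = 55
V_3→V_4: (11)(9) − (13)(-11) = 242
V_4→V_5: (13)(3) − (3)(9) = 12
V_5→V_6: (3)(-6) − (-3)(3) = -9
V_6→V_1: (-3)(-15) − (-11)(-6) = -21
Σ = 464
Area = |Σ|/2 = 232.
Hole:
Apply the shoelace formula: 2A = Σ (x_i·y_{i+1} − x_{i+1}·y_i), indices taken mod 4.
Cross-terms: 37, -10, 4, -24  ⇒  Σ = 7
Area = |Σ|/2 = 3.5.
Net area = 232 − 3.5 = 228.5.

228.5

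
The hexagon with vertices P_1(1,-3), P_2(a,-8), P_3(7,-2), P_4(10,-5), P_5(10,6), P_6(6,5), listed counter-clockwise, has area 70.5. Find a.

The doubled signed area Σ (x_i y_{i+1} − x_{i+1} y_i) is linear in a.
With a=0 it equals 134; the coefficient of a is 1 (from the two edges through P_2).
So 1·a + 134 = 2·70.5 = 141 ⇒ a = 7.

7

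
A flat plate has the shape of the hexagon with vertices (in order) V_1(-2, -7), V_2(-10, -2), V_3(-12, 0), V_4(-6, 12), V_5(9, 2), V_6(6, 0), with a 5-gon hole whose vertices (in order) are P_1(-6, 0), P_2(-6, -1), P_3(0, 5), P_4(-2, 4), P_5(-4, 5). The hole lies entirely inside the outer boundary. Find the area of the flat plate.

Outer boundary:
V_1→V_2: (-2)(-2) − (-10)(-7) = -66
V_2→V_3: (-10)(0) − (-12)(-2) = -24
V_3→V_4: (-12)(12) − (-6)(0) = -144
V_4→V_5: (-6)(2) − (9)(12) = -120
V_5→V_6: (9)(0) − (6)(2) = -12
V_6→V_1: (6)(-7) − (-2)(0) = -42
Σ = -408
Area = |Σ|/2 = 204.
Hole:
P_1→P_2: (-6)(-1) − (-6)(0) = 6
P_2→P_3: (-6)(5) − (0)(-1) = -30
P_3→P_4: (0)(4) − (-2)(5) = 10
P_4→P_5: (-2)(5) − (-4)(4) = 6
P_5→P_1: (-4)(0) − (-6)(5) = 30
Σ = 22
Area = |Σ|/2 = 11.
Net area = 204 − 11 = 193.

193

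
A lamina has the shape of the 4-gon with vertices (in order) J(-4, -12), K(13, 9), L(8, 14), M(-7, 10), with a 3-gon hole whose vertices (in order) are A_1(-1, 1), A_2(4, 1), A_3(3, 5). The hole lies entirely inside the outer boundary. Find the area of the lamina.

256

Outer boundary:
Apply the shoelace (surveyor's) formula: 2A = Σ (x_i·y_{i+1} − x_{i+1}·y_i), indices taken mod 4.
J→K: (-4)(9) − (13)(-12) = 120
K→L: (13)(14) − (8)(9) = 110
L→M: (8)(10) − (-7)(14) = 178
M→J: (-7)(-12) − (-4)(10) = 124
Σ = 532
Area = |Σ|/2 = 266.
Hole:
Apply the surveyor's formula: 2A = Σ (x_i·y_{i+1} − x_{i+1}·y_i), indices taken mod 3.
Σ = (-5) + (17) + (8) = 20
Area = |Σ|/2 = 10.
Net area = 266 − 10 = 256.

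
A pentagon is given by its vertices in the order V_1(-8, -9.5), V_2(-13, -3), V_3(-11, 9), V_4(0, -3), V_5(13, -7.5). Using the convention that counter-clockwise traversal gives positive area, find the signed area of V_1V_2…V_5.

-180.5

Apply the shoelace formula: 2A = Σ (x_i·y_{i+1} − x_{i+1}·y_i), indices taken mod 5.
V_1→V_2: (-8)(-3) − (-13)(-9.5) = -99.5
V_2→V_3: (-13)(9) − (-11)(-3) = -150
V_3→V_4: (-11)(-3) − (0)(9) = 33
V_4→V_5: (0)(-7.5) − (13)(-3) = 39
V_5→V_1: (13)(-9.5) − (-8)(-7.5) = -183.5
Σ = -361
Signed area = Σ/2 = -180.5 (negative ⇒ clockwise traversal).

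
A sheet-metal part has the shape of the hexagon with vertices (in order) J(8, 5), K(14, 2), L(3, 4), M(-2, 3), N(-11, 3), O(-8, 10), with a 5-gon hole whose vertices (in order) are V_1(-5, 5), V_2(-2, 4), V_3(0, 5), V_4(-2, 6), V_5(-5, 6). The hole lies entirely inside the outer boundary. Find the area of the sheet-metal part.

Outer boundary:
Σ = (-54) + (50) + (17) + (27) + (-86) + (-120) = -166
Area = |Σ|/2 = 83.
Hole:
V_1→V_2: (-5)(4) − (-2)(5) = -10
V_2→V_3: (-2)(5) − (0)(4) = -10
V_3→V_4: (0)(6) − (-2)(5) = 10
V_4→V_5: (-2)(6) − (-5)(6) = 18
V_5→V_1: (-5)(5) − (-5)(6) = 5
Σ = 13
Area = |Σ|/2 = 6.5.
Net area = 83 − 6.5 = 76.5.

76.5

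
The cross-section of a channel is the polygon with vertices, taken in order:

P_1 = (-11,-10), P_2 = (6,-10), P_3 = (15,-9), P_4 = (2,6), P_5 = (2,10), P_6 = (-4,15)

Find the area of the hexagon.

Apply the shoelace (surveyor's) formula: 2A = Σ (x_i·y_{i+1} − x_{i+1}·y_i), indices taken mod 6.
P_1→P_2: (-11)(-10) − (6)(-10) = 170
P_2→P_3: (6)(-9) − (15)(-10) = 96
P_3→P_4: (15)(6) − (2)(-9) = 108
P_4→P_5: (2)(10) − (2)(6) = 8
P_5→P_6: (2)(15) − (-4)(10) = 70
P_6→P_1: (-4)(-10) − (-11)(15) = 205
Σ = 657
Area = |Σ|/2 = 328.5.

328.5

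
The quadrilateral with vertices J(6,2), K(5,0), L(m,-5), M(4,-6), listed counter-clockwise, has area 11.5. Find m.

The doubled signed area Σ (x_i y_{i+1} − x_{i+1} y_i) is linear in m.
With m=0 it equals 29; the coefficient of m is -6 (from the two edges through L).
So -6·m + 29 = 2·11.5 = 23 ⇒ m = 1.

1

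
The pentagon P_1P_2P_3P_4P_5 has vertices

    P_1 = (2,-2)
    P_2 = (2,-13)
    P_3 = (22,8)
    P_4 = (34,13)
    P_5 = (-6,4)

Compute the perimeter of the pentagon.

104

|P_1P_2| = √((0)² + (-11)²) = √121 = 11
|P_2P_3| = √((20)² + (21)²) = √841 = 29
|P_3P_4| = √((12)² + (5)²) = √169 = 13
|P_4P_5| = √((-40)² + (-9)²) = √1681 = 41
|P_5P_1| = √((8)² + (-6)²) = √100 = 10
Perimeter = 11 + 29 + 13 + 41 + 10 = 104.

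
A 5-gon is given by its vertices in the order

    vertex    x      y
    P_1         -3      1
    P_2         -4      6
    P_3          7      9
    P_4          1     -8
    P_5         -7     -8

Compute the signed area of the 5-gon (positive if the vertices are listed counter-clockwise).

-126

Σ = (-14) + (-78) + (-65) + (-64) + (-31) = -252
Signed area = Σ/2 = -126 (negative ⇒ clockwise traversal).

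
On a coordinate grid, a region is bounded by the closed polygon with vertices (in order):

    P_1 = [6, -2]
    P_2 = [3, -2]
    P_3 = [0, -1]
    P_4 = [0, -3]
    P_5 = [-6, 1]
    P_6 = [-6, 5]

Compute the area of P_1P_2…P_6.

Σ = (-6) + (-3) + (0) + (-18) + (-24) + (-18) = -69
Area = |Σ|/2 = 34.5.

34.5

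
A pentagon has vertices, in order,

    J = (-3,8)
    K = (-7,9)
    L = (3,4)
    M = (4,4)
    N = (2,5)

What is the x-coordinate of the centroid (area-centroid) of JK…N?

-19/13

Apply Gauss's area formula. First the cross-terms c_i = x_i·y_{i+1} − x_{i+1}·y_i:
  29, -55, -4, 12, 31  ⇒  2A = 13, A = 6.5.
Then Σ (x_i + x_{i+1})·c_i = -57, so x̄ = -57 / (6·6.5) = -19/13.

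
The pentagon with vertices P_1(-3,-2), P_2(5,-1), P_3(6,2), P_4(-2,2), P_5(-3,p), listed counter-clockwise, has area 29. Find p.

The doubled signed area Σ (x_i y_{i+1} − x_{i+1} y_i) is linear in p.
With p=0 it equals 57; the coefficient of p is 1 (from the two edges through P_5).
So 1·p + 57 = 2·29 = 58 ⇒ p = 1.

1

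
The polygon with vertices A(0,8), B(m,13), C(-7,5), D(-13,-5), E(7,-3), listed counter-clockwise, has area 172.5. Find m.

-8

Write out the shoelace sum; only the two edges meeting at B involve m:
2·Area = [(0·13 − m·8) + (m·5 − (-7)·13)] + 230
       = -3·m + 321 = 345
⇒ m = -8.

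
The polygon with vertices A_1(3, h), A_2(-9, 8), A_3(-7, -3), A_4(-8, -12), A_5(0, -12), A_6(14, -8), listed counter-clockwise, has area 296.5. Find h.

6

Write out the shoelace sum; only the two edges meeting at A_1 involve h:
2·Area = [(14·h − 3·(-8)) + (3·8 − (-9)·h)] + 407
       = 23·h + 455 = 593
⇒ h = 6.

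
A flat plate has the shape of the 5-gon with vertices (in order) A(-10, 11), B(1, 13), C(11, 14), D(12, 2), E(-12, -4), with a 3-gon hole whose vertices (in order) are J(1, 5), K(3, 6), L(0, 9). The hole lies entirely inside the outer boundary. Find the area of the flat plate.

301.5

Outer boundary:
Σ = (-141) + (-129) + (-146) + (-24) + (-172) = -612
Area = |Σ|/2 = 306.
Hole:
J→K: (1)(6) − (3)(5) = -9
K→L: (3)(9) − (0)(6) = 27
L→J: (0)(5) − (1)(9) = -9
Σ = 9
Area = |Σ|/2 = 4.5.
Net area = 306 − 4.5 = 301.5.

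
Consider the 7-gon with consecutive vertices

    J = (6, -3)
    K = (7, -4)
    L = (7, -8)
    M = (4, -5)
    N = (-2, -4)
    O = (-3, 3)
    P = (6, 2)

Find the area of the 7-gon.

Σ = (-3) + (-28) + (-3) + (-26) + (-18) + (-24) + (-30) = -132
Area = |Σ|/2 = 66.

66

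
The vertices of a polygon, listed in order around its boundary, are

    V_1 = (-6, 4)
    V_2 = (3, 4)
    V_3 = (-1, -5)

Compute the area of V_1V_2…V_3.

40.5

Apply Gauss's area formula: 2A = Σ (x_i·y_{i+1} − x_{i+1}·y_i), indices taken mod 3.
V_1→V_2: (-6)(4) − (3)(4) = -36
V_2→V_3: (3)(-5) − (-1)(4) = -11
V_3→V_1: (-1)(4) − (-6)(-5) = -34
Σ = -81
Area = |Σ|/2 = 40.5.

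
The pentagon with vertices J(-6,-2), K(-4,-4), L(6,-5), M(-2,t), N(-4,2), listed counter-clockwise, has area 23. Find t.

-2

Write out the shoelace sum; only the two edges meeting at M involve t:
2·Area = [(6·t − (-2)·(-5)) + ((-2)·2 − (-4)·t)] + 80
       = 10·t + 66 = 46
⇒ t = -2.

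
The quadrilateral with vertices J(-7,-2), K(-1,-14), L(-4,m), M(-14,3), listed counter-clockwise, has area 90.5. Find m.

Write out the shoelace sum; only the two edges meeting at L involve m:
2·Area = [((-1)·m − (-4)·(-14)) + ((-4)·3 − (-14)·m)] + 145
       = 13·m + 77 = 181
⇒ m = 8.

8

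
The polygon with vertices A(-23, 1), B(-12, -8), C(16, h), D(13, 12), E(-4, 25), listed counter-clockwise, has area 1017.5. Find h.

The doubled signed area Σ (x_i y_{i+1} − x_{i+1} y_i) is linear in h.
With h=0 it equals 1460; the coefficient of h is -25 (from the two edges through C).
So -25·h + 1460 = 2·1017.5 = 2035 ⇒ h = -23.

-23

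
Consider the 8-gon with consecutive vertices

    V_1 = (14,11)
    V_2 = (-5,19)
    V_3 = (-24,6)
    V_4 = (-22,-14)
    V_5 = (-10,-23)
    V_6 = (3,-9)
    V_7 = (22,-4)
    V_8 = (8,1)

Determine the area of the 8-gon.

1027

Apply the shoelace (surveyor's) formula: 2A = Σ (x_i·y_{i+1} − x_{i+1}·y_i), indices taken mod 8.
V_1→V_2: (14)(19) − (-5)(11) = 321
V_2→V_3: (-5)(6) − (-24)(19) = 426
V_3→V_4: (-24)(-14) − (-22)(6) = 468
V_4→V_5: (-22)(-23) − (-10)(-14) = 366
V_5→V_6: (-10)(-9) − (3)(-23) = 159
V_6→V_7: (3)(-4) − (22)(-9) = 186
V_7→V_8: (22)(1) − (8)(-4) = 54
V_8→V_1: (8)(11) − (14)(1) = 74
Σ = 2054
Area = |Σ|/2 = 1027.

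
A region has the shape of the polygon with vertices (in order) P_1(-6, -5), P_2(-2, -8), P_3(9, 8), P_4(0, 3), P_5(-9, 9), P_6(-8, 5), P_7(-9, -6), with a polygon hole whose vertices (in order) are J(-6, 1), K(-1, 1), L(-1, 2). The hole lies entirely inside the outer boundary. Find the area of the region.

136

Outer boundary:
Apply the shoelace (surveyor's) formula: 2A = Σ (x_i·y_{i+1} − x_{i+1}·y_i), indices taken mod 7.
Σ = (38) + (56) + (27) + (27) + (27) + (93) + (9) = 277
Area = |Σ|/2 = 138.5.
Hole:
Apply Gauss's area formula: 2A = Σ (x_i·y_{i+1} − x_{i+1}·y_i), indices taken mod 3.
J→K: (-6)(1) − (-1)(1) = -5
K→L: (-1)(2) − (-1)(1) = -1
L→J: (-1)(1) − (-6)(2) = 11
Σ = 5
Area = |Σ|/2 = 2.5.
Net area = 138.5 − 2.5 = 136.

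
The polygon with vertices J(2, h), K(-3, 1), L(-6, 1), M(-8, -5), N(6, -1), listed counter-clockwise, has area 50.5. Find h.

The doubled signed area Σ (x_i y_{i+1} − x_{i+1} y_i) is linear in h.
With h=0 it equals 83; the coefficient of h is 9 (from the two edges through J).
So 9·h + 83 = 2·50.5 = 101 ⇒ h = 2.

2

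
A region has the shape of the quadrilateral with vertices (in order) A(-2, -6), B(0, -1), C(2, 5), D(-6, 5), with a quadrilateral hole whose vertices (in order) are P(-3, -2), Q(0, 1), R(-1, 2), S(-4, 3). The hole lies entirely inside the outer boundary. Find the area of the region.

35

Outer boundary:
Apply the shoelace (surveyor's) formula: 2A = Σ (x_i·y_{i+1} − x_{i+1}·y_i), indices taken mod 4.
Cross-terms: 2, 2, 40, 46  ⇒  Σ = 90
Area = |Σ|/2 = 45.
Hole:
Apply Gauss's area formula: 2A = Σ (x_i·y_{i+1} − x_{i+1}·y_i), indices taken mod 4.
P→Q: (-3)(1) − (0)(-2) = -3
Q→R: (0)(2) − (-1)(1) = 1
R→S: (-1)(3) − (-4)(2) = 5
S→P: (-4)(-2) − (-3)(3) = 17
Σ = 20
Area = |Σ|/2 = 10.
Net area = 45 − 10 = 35.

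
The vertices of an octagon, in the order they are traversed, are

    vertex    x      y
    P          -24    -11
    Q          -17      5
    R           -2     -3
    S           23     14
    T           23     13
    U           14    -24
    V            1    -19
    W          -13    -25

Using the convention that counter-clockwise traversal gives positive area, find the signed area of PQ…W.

-966.5

Σ = (-307) + (61) + (41) + (-23) + (-734) + (-242) + (-272) + (-457) = -1933
Signed area = Σ/2 = -966.5 (negative ⇒ clockwise traversal).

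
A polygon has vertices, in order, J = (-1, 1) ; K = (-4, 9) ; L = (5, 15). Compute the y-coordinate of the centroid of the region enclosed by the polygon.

Apply Gauss's area formula. First the cross-terms c_i = x_i·y_{i+1} − x_{i+1}·y_i:
  -5, -105, 20  ⇒  2A = -90, A = -45.
Then Σ (y_i + y_{i+1})·c_i = -2250, so ȳ = -2250 / (6·(-45)) = 25/3.

25/3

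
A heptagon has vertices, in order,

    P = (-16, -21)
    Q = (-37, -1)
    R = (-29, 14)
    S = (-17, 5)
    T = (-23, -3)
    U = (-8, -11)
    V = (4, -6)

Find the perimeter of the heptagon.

|PQ| = √((-21)² + (20)²) = √841 = 29
|QR| = √((8)² + (15)²) = √289 = 17
|RS| = √((12)² + (-9)²) = √225 = 15
|ST| = √((-6)² + (-8)²) = √100 = 10
|TU| = √((15)² + (-8)²) = √289 = 17
|UV| = √((12)² + (5)²) = √169 = 13
|VP| = √((-20)² + (-15)²) = √625 = 25
Perimeter = 29 + 17 + 15 + 10 + 17 + 13 + 25 = 126.

126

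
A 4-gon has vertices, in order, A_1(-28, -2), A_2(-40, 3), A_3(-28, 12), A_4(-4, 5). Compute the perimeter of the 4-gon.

78

|A_1A_2| = √((-12)² + (5)²) = √169 = 13
|A_2A_3| = √((12)² + (9)²) = √225 = 15
|A_3A_4| = √((24)² + (-7)²) = √625 = 25
|A_4A_1| = √((-24)² + (-7)²) = √625 = 25
Perimeter = 13 + 15 + 25 + 25 = 78.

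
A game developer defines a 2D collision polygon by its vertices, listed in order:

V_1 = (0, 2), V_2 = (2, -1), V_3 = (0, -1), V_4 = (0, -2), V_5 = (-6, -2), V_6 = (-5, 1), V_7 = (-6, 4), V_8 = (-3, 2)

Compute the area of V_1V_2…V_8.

Σ = (-4) + (-2) + (0) + (-12) + (-16) + (-14) + (0) + (-6) = -54
Area = |Σ|/2 = 27.

27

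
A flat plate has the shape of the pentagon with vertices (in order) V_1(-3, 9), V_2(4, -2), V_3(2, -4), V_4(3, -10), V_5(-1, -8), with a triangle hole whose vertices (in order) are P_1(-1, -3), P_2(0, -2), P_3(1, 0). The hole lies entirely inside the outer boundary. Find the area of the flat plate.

58

Outer boundary:
Apply the shoelace formula: 2A = Σ (x_i·y_{i+1} − x_{i+1}·y_i), indices taken mod 5.
Σ = (-30) + (-12) + (-8) + (-34) + (-33) = -117
Area = |Σ|/2 = 58.5.
Hole:
Apply the surveyor's formula: 2A = Σ (x_i·y_{i+1} − x_{i+1}·y_i), indices taken mod 3.
Σ = (2) + (2) + (-3) = 1
Area = |Σ|/2 = 0.5.
Net area = 58.5 − 0.5 = 58.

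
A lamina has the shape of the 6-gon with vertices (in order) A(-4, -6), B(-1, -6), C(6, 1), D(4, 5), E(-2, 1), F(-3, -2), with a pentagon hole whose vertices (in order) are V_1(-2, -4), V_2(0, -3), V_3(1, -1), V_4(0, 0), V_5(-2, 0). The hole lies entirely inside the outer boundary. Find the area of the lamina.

Outer boundary:
Σ = (18) + (35) + (26) + (14) + (7) + (10) = 110
Area = |Σ|/2 = 55.
Hole:
Apply the shoelace formula: 2A = Σ (x_i·y_{i+1} − x_{i+1}·y_i), indices taken mod 5.
Cross-terms: 6, 3, 0, 0, 8  ⇒  Σ = 17
Area = |Σ|/2 = 8.5.
Net area = 55 − 8.5 = 46.5.

46.5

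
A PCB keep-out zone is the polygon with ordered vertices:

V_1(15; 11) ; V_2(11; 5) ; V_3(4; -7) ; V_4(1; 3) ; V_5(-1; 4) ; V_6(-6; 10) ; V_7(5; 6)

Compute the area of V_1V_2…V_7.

112

Apply the shoelace (surveyor's) formula: 2A = Σ (x_i·y_{i+1} − x_{i+1}·y_i), indices taken mod 7.
Σ = (-46) + (-97) + (19) + (7) + (14) + (-86) + (-35) = -224
Area = |Σ|/2 = 112.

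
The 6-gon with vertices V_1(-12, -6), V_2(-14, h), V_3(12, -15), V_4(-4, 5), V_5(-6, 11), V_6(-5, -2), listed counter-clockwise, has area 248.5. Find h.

The doubled signed area Σ (x_i y_{i+1} − x_{i+1} y_i) is linear in h.
With h=0 it equals 185; the coefficient of h is -24 (from the two edges through V_2).
So -24·h + 185 = 2·248.5 = 497 ⇒ h = -13.

-13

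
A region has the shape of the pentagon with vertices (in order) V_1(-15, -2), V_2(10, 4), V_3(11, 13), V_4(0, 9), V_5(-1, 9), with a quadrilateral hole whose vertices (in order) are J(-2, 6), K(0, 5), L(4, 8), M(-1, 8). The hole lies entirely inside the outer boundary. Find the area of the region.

135.5

Outer boundary:
V_1→V_2: (-15)(4) − (10)(-2) = -40
V_2→V_3: (10)(13) − (11)(4) = 86
V_3→V_4: (11)(9) − (0)(13) = 99
V_4→V_5: (0)(9) − (-1)(9) = 9
V_5→V_1: (-1)(-2) − (-15)(9) = 137
Σ = 291
Area = |Σ|/2 = 145.5.
Hole:
Apply the surveyor's formula: 2A = Σ (x_i·y_{i+1} − x_{i+1}·y_i), indices taken mod 4.
J→K: (-2)(5) − (0)(6) = -10
K→L: (0)(8) − (4)(5) = -20
L→M: (4)(8) − (-1)(8) = 40
M→J: (-1)(6) − (-2)(8) = 10
Σ = 20
Area = |Σ|/2 = 10.
Net area = 145.5 − 10 = 135.5.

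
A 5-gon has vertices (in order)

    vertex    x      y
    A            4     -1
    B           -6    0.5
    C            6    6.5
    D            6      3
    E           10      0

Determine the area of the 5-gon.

Apply the shoelace (surveyor's) formula: 2A = Σ (x_i·y_{i+1} − x_{i+1}·y_i), indices taken mod 5.
Σ = (-4) + (-42) + (-21) + (-30) + (-10) = -107
Area = |Σ|/2 = 53.5.

53.5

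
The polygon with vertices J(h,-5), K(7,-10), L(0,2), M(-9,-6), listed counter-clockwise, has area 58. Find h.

The doubled signed area Σ (x_i y_{i+1} − x_{i+1} y_i) is linear in h.
With h=0 it equals 112; the coefficient of h is -4 (from the two edges through J).
So -4·h + 112 = 2·58 = 116 ⇒ h = -1.

-1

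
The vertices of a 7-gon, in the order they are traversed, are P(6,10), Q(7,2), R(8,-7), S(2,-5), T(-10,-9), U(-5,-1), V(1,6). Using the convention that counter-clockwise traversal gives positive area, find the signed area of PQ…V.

Apply the shoelace (surveyor's) formula: 2A = Σ (x_i·y_{i+1} − x_{i+1}·y_i), indices taken mod 7.
Σ = (-58) + (-65) + (-26) + (-68) + (-35) + (-29) + (-26) = -307
Signed area = Σ/2 = -153.5 (negative ⇒ clockwise traversal).

-153.5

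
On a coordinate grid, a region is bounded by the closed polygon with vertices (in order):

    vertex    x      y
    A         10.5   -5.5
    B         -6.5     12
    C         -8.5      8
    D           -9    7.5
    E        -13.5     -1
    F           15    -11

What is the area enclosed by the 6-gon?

Apply the shoelace formula: 2A = Σ (x_i·y_{i+1} − x_{i+1}·y_i), indices taken mod 6.
Cross-terms: 90.25, 50, 8.25, 110.25, 163.5, 33  ⇒  Σ = 455.25
Area = |Σ|/2 = 227.625.

227.625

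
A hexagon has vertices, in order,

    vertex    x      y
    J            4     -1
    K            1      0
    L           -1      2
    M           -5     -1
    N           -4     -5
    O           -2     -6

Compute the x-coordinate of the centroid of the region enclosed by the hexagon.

-94/75

Apply Gauss's area formula. First the cross-terms c_i = x_i·y_{i+1} − x_{i+1}·y_i:
  1, 2, 11, 21, 14, 26  ⇒  2A = 75, A = 37.5.
Then Σ (x_i + x_{i+1})·c_i = -282, so x̄ = -282 / (6·37.5) = -94/75.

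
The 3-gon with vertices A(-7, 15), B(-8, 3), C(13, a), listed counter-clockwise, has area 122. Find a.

Write out the shoelace sum; only the two edges meeting at C involve a:
2·Area = [((-8)·a − 13·3) + (13·15 − (-7)·a)] + 99
       = -1·a + 255 = 244
⇒ a = 11.

11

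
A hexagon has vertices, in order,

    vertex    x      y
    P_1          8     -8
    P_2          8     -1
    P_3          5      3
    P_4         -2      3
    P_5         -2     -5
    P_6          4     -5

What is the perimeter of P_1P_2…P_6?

|P_1P_2| = √((0)² + (7)²) = √49 = 7
|P_2P_3| = √((-3)² + (4)²) = √25 = 5
|P_3P_4| = √((-7)² + (0)²) = √49 = 7
|P_4P_5| = √((0)² + (-8)²) = √64 = 8
|P_5P_6| = √((6)² + (0)²) = √36 = 6
|P_6P_1| = √((4)² + (-3)²) = √25 = 5
Perimeter = 7 + 5 + 7 + 8 + 6 + 5 = 38.

38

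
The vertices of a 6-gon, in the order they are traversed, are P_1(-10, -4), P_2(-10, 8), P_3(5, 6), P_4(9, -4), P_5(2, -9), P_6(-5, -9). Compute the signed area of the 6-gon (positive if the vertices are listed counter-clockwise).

-250

Apply Gauss's area formula: 2A = Σ (x_i·y_{i+1} − x_{i+1}·y_i), indices taken mod 6.
Cross-terms: -120, -100, -74, -73, -63, -70  ⇒  Σ = -500
Signed area = Σ/2 = -250 (negative ⇒ clockwise traversal).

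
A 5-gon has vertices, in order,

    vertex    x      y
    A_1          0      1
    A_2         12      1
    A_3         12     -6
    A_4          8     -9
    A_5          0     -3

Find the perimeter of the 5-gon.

38

|A_1A_2| = √((12)² + (0)²) = √144 = 12
|A_2A_3| = √((0)² + (-7)²) = √49 = 7
|A_3A_4| = √((-4)² + (-3)²) = √25 = 5
|A_4A_5| = √((-8)² + (6)²) = √100 = 10
|A_5A_1| = √((0)² + (4)²) = √16 = 4
Perimeter = 12 + 7 + 5 + 10 + 4 = 38.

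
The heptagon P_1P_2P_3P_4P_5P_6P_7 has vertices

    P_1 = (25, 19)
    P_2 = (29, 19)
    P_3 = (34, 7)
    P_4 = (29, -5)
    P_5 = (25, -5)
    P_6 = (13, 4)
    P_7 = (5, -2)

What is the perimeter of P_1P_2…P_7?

88

|P_1P_2| = √((4)² + (0)²) = √16 = 4
|P_2P_3| = √((5)² + (-12)²) = √169 = 13
|P_3P_4| = √((-5)² + (-12)²) = √169 = 13
|P_4P_5| = √((-4)² + (0)²) = √16 = 4
|P_5P_6| = √((-12)² + (9)²) = √225 = 15
|P_6P_7| = √((-8)² + (-6)²) = √100 = 10
|P_7P_1| = √((20)² + (21)²) = √841 = 29
Perimeter = 4 + 13 + 13 + 4 + 15 + 10 + 29 = 88.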